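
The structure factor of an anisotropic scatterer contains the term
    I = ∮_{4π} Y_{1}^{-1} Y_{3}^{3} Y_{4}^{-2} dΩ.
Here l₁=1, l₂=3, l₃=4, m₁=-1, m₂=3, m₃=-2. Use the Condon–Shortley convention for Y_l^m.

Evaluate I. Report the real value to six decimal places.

Checks pass: Σm=0; 8 even; l₃=4∈[2,4].
(2·1+1)(2·3+1)(2·4+1) = 189
Δ: 0! 2! 6! / 9! → 1/252
sum: t=0:+1/36 = 1/36
3j²(1 3 4; 0 0 0) = Δ·Π!·Σ² = 4/63  (sign +1)
sum: t=0:+1/1440 = 1/1440
3j²(1 3 4; -1 3 -2) = Δ·Π!·Σ² = 1/252  (sign +1)
combine: 4πI² = 189·4/63·1/252 = 1/21
take √, sign +1: I = 0.06155813

0.061558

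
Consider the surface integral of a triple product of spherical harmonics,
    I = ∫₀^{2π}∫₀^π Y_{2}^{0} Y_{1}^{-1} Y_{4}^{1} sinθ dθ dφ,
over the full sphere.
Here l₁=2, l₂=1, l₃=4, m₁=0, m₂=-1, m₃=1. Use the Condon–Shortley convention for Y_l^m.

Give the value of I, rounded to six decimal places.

0.000000

l₃=4 ∉ [1,3] — triangle fails ⇒ I = 0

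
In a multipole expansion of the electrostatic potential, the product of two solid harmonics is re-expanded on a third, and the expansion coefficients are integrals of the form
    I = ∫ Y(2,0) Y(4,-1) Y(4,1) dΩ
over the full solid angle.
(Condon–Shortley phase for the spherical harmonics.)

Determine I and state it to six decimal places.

-0.139264

m-sum 0 ✓  L=10 even ✓  2≤4≤6 ✓
Π(2lᵢ+1) = 5×9×9 = 405
triangle coeff Δ(2,4,4) = 1/13860
Σ_t [0,2]: t=0:+1/192 t=1:−1/36 t=2:+1/192 = -5/288
(3j)²=20/693 [(2 4 4; 0 0 0)], sign=-1
Σ_t [0,2]: t=0:+1/144 t=1:−1/48 t=2:+1/480 = -17/1440
(3j)²=289/13860 [(2 4 4; 0 -1 1)], sign=+1
⇒ 4πI² = 1445/5929
I = (-1)√(1445/5929/(4π)) = -0.13926381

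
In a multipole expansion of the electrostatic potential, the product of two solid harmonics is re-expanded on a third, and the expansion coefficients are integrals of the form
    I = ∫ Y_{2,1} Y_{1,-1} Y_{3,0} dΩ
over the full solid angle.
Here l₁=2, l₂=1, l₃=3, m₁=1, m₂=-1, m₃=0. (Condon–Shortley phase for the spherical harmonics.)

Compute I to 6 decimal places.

0.143048

m-sum 0 ✓  L=6 even ✓  1≤3≤3 ✓
Π(2lᵢ+1) = 5×3×7 = 105
triangle coeff Δ(2,1,3) = 1/105
Σ_t [0,0]: t=0:+1/4 = 1/4
(3j)²=3/35 [(2 1 3; 0 0 0)], sign=-1
Σ_t [0,0]: t=0:+1/12 = 1/12
(3j)²=1/35 [(2 1 3; 1 -1 0)], sign=-1
⇒ 4πI² = 9/35
I = (+1)√(9/35/(4π)) = 0.14304817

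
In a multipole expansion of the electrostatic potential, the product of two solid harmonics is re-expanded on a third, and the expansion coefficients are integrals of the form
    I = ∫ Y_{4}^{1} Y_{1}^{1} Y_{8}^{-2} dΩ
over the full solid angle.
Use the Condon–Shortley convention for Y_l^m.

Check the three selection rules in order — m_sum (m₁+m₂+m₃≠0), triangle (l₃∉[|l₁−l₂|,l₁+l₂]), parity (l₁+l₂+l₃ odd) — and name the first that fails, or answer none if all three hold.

triangle

Σmᵢ = 0  ✓
l₃∈[|l₁−l₂|,l₁+l₂]=[3,5], have l₃=8  ✗
Σlᵢ = 13 ⇒ odd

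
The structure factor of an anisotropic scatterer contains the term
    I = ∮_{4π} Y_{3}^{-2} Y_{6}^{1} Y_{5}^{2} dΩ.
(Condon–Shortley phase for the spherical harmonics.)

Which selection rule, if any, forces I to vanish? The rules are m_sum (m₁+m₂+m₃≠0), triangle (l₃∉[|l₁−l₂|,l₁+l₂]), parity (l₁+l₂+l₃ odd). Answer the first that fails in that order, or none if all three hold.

m₁+m₂+m₃ = -2 + 1 + 2 = 1  ✗
triangle: |3−6|=3 ≤ l₃=5 ≤ 3+6=9
parity: l₁+l₂+l₃ = 14 is even

m_sum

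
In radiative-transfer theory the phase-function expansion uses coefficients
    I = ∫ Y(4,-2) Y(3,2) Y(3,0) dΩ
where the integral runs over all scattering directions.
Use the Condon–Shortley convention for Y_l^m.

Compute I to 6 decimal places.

-0.044418

Rules hold: Σm=0, L=10 even, 1≤3≤7.
N = 9·7·7 = 441
Δ = 4!·4!·2!/11! = 1/34650
Racah Σ t=1..3: t=1:−1/72 t=2:+1/16 t=3:−1/72 = 5/144
⇒ 3j(4 3 3; 0 0 0)² = 2/77, sgn -1
Racah Σ t=3..4: t=3:−1/72 t=4:+1/96 = -1/288
⇒ 3j(4 3 3; -2 2 0)² = 1/462, sgn +1
4πI² = N·(3j₀)²·(3jₘ)² = 3/121
I = -1·√(0.0247934/4π) = -0.04441841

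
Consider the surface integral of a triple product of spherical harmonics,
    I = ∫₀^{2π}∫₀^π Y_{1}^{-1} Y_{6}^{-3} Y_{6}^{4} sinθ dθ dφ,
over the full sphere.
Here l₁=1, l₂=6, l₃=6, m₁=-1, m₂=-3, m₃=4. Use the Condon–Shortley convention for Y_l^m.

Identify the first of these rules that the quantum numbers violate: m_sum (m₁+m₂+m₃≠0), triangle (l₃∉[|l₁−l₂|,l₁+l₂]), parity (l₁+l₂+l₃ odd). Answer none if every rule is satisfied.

m₁+m₂+m₃ = -1 − 3 + 4 = 0  ✓
triangle: |1−6|=5 ≤ l₃=6 ≤ 1+6=7  ✓
parity: l₁+l₂+l₃ = 13 is odd  ✗

parity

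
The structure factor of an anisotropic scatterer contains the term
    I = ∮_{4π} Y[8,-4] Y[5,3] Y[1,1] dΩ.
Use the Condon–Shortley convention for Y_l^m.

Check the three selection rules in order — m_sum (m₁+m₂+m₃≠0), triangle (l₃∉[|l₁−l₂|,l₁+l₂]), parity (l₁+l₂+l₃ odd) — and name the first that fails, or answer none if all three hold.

triangle

azimuthal sum: -4 + 3 + 1 = 0  ✓
3 ≤ 1 ≤ 13 (triangle on l)  ✗
L = 8 + 5 + 1 = 14 (even)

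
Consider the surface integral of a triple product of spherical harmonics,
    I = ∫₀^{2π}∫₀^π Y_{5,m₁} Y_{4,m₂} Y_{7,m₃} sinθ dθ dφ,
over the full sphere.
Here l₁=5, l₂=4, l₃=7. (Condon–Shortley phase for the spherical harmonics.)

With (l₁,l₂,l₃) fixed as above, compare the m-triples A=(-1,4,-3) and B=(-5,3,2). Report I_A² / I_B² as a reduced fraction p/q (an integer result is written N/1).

280/27

l's match ⇒ only the (l;m) 3-j factors differ between A and B.
A: triangle coeff Δ(5,4,7) = 1/6126120; Σ_t [2,2]: t=2:+1/829440 = 1/829440; (3j)²=35/2431 [(5 4 7; -1 4 -3)], sign=+1
B: triangle coeff Δ(5,4,7) = 1/6126120; Σ_t [2,2]: t=2:+1/9676800 = 1/9676800; (3j)²=27/19448 [(5 4 7; -5 3 2)], sign=-1
I_A²/I_B² = (35/2431)/(27/19448) = 280/27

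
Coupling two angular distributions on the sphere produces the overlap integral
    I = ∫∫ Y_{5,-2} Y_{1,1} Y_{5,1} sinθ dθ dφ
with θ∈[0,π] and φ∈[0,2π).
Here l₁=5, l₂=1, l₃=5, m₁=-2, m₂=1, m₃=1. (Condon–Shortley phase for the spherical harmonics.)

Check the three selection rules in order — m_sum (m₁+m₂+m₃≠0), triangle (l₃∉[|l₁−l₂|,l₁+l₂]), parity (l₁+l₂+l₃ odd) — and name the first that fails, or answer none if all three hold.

parity

azimuthal sum: -2 + 1 + 1 = 0  ✓
4 ≤ 5 ≤ 6 (triangle on l)  ✓
L = 5 + 1 + 5 = 11 (odd)  ✗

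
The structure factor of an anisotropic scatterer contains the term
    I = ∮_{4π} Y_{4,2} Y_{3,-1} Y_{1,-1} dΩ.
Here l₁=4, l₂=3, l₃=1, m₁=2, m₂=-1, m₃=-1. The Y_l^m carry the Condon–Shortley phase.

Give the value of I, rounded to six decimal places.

0.238414

Checks pass: Σm=0; 8 even; l₃=1∈[1,7].
(2·4+1)(2·3+1)(2·1+1) = 189
Δ: 6! 2! 0! / 9! → 1/252
sum: t=3:−1/36 = -1/36
3j²(4 3 1; 0 0 0) = Δ·Π!·Σ² = 4/63  (sign +1)
sum: t=2:+1/96 = 1/96
3j²(4 3 1; 2 -1 -1) = Δ·Π!·Σ² = 5/84  (sign +1)
combine: 4πI² = 189·4/63·5/84 = 5/7
take √, sign +1: I = 0.23841361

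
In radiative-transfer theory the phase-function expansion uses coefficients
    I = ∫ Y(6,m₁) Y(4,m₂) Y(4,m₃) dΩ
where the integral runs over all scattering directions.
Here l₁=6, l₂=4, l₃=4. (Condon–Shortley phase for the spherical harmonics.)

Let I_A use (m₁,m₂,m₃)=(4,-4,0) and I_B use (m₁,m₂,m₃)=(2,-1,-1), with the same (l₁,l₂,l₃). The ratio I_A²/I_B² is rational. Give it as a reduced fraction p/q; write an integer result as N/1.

12/7

Shared (l₁,l₂,l₃)=(6,4,4): N and (l;000)² cancel in I_A²/I_B².
A: Δ = 6!·6!·2!/15! = 1/1261260; Racah Σ t=0..0: t=0:+1/69120 = 1/69120; ⇒ 3j(6 4 4; 4 -4 0)² = 4/143, sgn +1
B: Δ = 6!·6!·2!/15! = 1/1261260; Racah Σ t=1..3: t=1:−1/8640 t=2:+1/2304 t=3:−1/8640 = 7/34560; ⇒ 3j(6 4 4; 2 -1 -1)² = 7/429, sgn -1
I_A²/I_B² = (4/143)/(7/429) = 12/7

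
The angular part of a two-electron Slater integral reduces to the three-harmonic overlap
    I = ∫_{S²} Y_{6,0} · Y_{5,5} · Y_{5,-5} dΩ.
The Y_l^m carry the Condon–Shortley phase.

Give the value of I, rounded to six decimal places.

0.046023

m-sum 0 ✓  L=16 even ✓  1≤5≤11 ✓
Π(2lᵢ+1) = 13×11×11 = 1573
triangle coeff Δ(6,5,5) = 1/28588560
Σ_t [1,5]: t=1:−1/345600 t=2:+1/13824 t=3:−1/5184 t=4:+1/13824 t=5:−1/345600 = -7/129600
(3j)²=80/7293 [(6 5 5; 0 0 0)], sign=+1
Σ_t [6,6]: t=6:+1/12441600 = 1/12441600
(3j)²=15/9724 [(6 5 5; 0 5 -5)], sign=+1
⇒ 4πI² = 100/3757
I = (+1)√(100/3757/(4π)) = 0.04602295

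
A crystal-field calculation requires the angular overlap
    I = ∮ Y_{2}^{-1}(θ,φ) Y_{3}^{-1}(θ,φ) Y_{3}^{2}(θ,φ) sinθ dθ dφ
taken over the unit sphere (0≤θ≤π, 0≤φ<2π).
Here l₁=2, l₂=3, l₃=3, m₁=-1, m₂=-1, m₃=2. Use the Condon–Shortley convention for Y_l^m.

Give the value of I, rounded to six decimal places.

0.162868

Rules hold: Σm=0, L=8 even, 1≤3≤5.
N = 5·7·7 = 245
Δ = 2!·2!·4!/9! = 1/3780
Racah Σ t=0..2: t=0:+1/24 t=1:−1/4 t=2:+1/24 = -1/6
⇒ 3j(2 3 3; 0 0 0)² = 4/105, sgn +1
Racah Σ t=1..2: t=1:−1/12 t=2:+1/48 = -1/16
⇒ 3j(2 3 3; -1 -1 2)² = 1/28, sgn +1
4πI² = N·(3j₀)²·(3jₘ)² = 1/3
I = +1·√(0.333333/4π) = 0.16286750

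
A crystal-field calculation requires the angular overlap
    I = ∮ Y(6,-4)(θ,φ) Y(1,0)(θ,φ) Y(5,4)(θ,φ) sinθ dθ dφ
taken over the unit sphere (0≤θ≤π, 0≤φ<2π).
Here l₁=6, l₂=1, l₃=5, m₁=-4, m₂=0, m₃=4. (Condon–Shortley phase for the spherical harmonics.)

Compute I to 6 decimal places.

Rules hold: Σm=0, L=12 even, 5≤5≤7.
N = 13·3·11 = 429
Δ = 2!·10!·0!/13! = 1/858
Racah Σ t=1..1: t=1:−1/14400 = -1/14400
⇒ 3j(6 1 5; 0 0 0)² = 6/143, sgn +1
Racah Σ t=1..1: t=1:−1/362880 = -1/362880
⇒ 3j(6 1 5; -4 0 4)² = 10/429, sgn +1
4πI² = N·(3j₀)²·(3jₘ)² = 60/143
I = +1·√(0.41958/4π) = 0.18272698

0.182727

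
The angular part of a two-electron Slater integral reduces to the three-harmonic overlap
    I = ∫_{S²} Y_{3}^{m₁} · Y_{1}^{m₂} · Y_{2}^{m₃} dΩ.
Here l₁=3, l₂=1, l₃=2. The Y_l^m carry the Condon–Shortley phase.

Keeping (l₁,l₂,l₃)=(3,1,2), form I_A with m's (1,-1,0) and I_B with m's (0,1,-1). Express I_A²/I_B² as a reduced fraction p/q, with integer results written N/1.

2/1

l's match ⇒ only the (l;m) 3-j factors differ between A and B.
A: triangle coeff Δ(3,1,2) = 1/105; Σ_t [0,0]: t=0:+1/8 = 1/8; (3j)²=2/35 [(3 1 2; 1 -1 0)], sign=+1
B: triangle coeff Δ(3,1,2) = 1/105; Σ_t [2,2]: t=2:+1/12 = 1/12; (3j)²=1/35 [(3 1 2; 0 1 -1)], sign=-1
I_A²/I_B² = (2/35)/(1/35) = 2/1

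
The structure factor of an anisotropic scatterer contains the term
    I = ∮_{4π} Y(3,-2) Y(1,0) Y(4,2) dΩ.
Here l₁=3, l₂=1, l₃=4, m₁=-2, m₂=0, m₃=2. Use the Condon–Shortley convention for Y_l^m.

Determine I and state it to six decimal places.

Rules hold: Σm=0, L=8 even, 2≤4≤4.
N = 7·3·9 = 189
Δ = 0!·6!·2!/9! = 1/252
Racah Σ t=0..0: t=0:+1/36 = 1/36
⇒ 3j(3 1 4; 0 0 0)² = 4/63, sgn +1
Racah Σ t=0..0: t=0:+1/120 = 1/120
⇒ 3j(3 1 4; -2 0 2)² = 1/21, sgn +1
4πI² = N·(3j₀)²·(3jₘ)² = 4/7
I = +1·√(0.571429/4π) = 0.21324362

0.213244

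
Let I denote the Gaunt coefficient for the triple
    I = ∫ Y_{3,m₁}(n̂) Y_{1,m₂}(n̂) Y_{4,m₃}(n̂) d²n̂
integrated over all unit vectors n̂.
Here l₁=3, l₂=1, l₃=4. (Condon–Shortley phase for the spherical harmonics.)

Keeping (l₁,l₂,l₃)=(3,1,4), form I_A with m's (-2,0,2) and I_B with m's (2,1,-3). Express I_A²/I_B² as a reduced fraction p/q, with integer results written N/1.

Same 3,1,4: normalisation and zero-m 3j drop out of the ratio.
A: Δ: 0! 6! 2! / 9! → 1/252; sum: t=0:+1/120 = 1/120; 3j²(3 1 4; -2 0 2) = Δ·Π!·Σ² = 1/21  (sign +1)
B: Δ: 0! 6! 2! / 9! → 1/252; sum: t=0:+1/240 = 1/240; 3j²(3 1 4; 2 1 -3) = Δ·Π!·Σ² = 1/12  (sign -1)
I_A²/I_B² = (1/21)/(1/12) = 4/7

4/7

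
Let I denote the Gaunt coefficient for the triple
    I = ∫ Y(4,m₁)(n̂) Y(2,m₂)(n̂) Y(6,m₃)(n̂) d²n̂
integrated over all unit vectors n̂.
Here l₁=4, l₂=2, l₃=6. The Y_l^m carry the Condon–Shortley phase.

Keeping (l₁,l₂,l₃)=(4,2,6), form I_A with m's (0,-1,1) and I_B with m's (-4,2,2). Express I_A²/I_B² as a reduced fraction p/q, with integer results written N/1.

Shared (l₁,l₂,l₃)=(4,2,6): N and (l;000)² cancel in I_A²/I_B².
A: Δ = 0!·8!·4!/13! = 1/6435; Racah Σ t=0..0: t=0:+1/3456 = 1/3456; ⇒ 3j(4 2 6; 0 -1 1)² = 35/1287, sgn -1
B: Δ = 0!·8!·4!/13! = 1/6435; Racah Σ t=0..0: t=0:+1/967680 = 1/967680; ⇒ 3j(4 2 6; -4 2 2)² = 1/6435, sgn +1
I_A²/I_B² = (35/1287)/(1/6435) = 175/1

175/1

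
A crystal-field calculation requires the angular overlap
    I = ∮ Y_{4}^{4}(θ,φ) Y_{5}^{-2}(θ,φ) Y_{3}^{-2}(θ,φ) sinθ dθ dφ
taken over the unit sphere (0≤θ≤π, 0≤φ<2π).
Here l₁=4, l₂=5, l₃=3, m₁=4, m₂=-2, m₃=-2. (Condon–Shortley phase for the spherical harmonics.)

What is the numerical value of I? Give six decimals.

Checks pass: Σm=0; 12 even; l₃=3∈[1,9].
(2·4+1)(2·5+1)(2·3+1) = 693
Δ: 6! 2! 4! / 13! → 1/180180
sum: t=2:+1/576 t=3:−1/144 t=4:+1/576 = -1/288
3j²(4 5 3; 0 0 0) = Δ·Π!·Σ² = 20/1001  (sign +1)
sum: t=0:+1/8640 = 1/8640
3j²(4 5 3; 4 -2 -2) = Δ·Π!·Σ² = 14/1287  (sign -1)
combine: 4πI² = 693·20/1001·14/1287 = 280/1859
take √, sign -1: I = -0.10947990

-0.109480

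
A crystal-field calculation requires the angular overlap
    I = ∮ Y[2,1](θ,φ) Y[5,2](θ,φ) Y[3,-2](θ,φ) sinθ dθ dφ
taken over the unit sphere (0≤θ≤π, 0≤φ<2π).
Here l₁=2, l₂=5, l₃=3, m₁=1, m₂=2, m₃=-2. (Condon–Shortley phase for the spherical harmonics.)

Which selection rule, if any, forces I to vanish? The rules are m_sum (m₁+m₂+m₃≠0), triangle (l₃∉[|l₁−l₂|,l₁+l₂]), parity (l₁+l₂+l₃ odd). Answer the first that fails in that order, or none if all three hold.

azimuthal sum: 1 + 2 − 2 = 1  ✗
3 ≤ 3 ≤ 7 (triangle on l)
L = 2 + 5 + 3 = 10 (even)

m_sum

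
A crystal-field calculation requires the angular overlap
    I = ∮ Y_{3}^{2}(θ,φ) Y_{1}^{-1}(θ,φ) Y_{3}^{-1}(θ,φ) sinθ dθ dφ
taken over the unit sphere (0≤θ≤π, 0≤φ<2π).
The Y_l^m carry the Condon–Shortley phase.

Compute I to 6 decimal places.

0.000000

l₁+l₂+l₃=7 is odd: 3j(l;000)=0 ⇒ I=0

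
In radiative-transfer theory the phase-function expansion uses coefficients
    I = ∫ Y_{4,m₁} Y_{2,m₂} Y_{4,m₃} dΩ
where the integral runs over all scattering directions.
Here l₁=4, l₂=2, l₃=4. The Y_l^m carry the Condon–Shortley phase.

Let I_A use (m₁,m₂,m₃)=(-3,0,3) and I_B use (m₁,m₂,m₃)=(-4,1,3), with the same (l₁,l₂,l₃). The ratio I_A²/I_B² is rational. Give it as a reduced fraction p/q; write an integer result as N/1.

Same 4,2,4: normalisation and zero-m 3j drop out of the ratio.
A: Δ: 2! 6! 2! / 11! → 1/13860; sum: t=1:−1/720 t=2:+1/480 = 1/1440; 3j²(4 2 4; -3 0 3) = Δ·Π!·Σ² = 7/1980  (sign -1)
B: Δ: 2! 6! 2! / 11! → 1/13860; sum: t=2:+1/1440 = 1/1440; 3j²(4 2 4; -4 1 3) = Δ·Π!·Σ² = 7/165  (sign -1)
I_A²/I_B² = (7/1980)/(7/165) = 1/12

1/12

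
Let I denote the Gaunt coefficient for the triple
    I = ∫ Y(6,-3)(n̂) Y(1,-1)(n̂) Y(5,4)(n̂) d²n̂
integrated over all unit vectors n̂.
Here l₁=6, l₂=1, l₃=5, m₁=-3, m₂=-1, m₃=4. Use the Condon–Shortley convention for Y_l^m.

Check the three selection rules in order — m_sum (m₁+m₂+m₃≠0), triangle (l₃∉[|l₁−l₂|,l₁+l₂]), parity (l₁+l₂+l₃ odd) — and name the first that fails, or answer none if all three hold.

none

Σmᵢ = 0  ✓
l₃∈[|l₁−l₂|,l₁+l₂]=[5,7], have l₃=5  ✓
Σlᵢ = 12 ⇒ even  ✓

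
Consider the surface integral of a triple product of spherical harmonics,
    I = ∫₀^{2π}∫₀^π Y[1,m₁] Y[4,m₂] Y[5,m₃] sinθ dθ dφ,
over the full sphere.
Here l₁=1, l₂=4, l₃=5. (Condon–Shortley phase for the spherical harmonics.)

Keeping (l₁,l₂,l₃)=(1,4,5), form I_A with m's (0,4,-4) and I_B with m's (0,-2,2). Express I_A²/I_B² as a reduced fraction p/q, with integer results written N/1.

3/7

l's match ⇒ only the (l;m) 3-j factors differ between A and B.
A: triangle coeff Δ(1,4,5) = 1/495; Σ_t [0,0]: t=0:+1/40320 = 1/40320; (3j)²=1/55 [(1 4 5; 0 4 -4)], sign=-1
B: triangle coeff Δ(1,4,5) = 1/495; Σ_t [0,0]: t=0:+1/1440 = 1/1440; (3j)²=7/165 [(1 4 5; 0 -2 2)], sign=-1
I_A²/I_B² = (1/55)/(7/165) = 3/7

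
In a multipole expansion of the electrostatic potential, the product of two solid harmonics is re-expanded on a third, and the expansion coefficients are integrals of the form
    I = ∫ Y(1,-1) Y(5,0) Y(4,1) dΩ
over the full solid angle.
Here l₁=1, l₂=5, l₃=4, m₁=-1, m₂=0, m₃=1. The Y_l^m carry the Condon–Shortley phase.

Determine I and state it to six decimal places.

Rules hold: Σm=0, L=10 even, 4≤4≤6.
N = 3·11·9 = 297
Δ = 2!·0!·8!/11! = 1/495
Racah Σ t=1..1: t=1:−1/576 = -1/576
⇒ 3j(1 5 4; 0 0 0)² = 5/99, sgn -1
Racah Σ t=2..2: t=2:+1/1440 = 1/1440
⇒ 3j(1 5 4; -1 0 1)² = 2/99, sgn -1
4πI² = N·(3j₀)²·(3jₘ)² = 10/33
I = +1·√(0.30303/4π) = 0.15528807

0.155288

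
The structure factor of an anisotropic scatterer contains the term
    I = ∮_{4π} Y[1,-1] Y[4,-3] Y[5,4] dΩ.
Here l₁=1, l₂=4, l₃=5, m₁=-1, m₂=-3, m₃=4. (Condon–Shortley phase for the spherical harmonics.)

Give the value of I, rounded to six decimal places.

m-sum 0 ✓  L=10 even ✓  3≤5≤5 ✓
Π(2lᵢ+1) = 3×9×11 = 297
triangle coeff Δ(1,4,5) = 1/495
Σ_t [0,0]: t=0:+1/576 = 1/576
(3j)²=5/99 [(1 4 5; 0 0 0)], sign=-1
Σ_t [0,0]: t=0:+1/10080 = 1/10080
(3j)²=4/55 [(1 4 5; -1 -3 4)], sign=-1
⇒ 4πI² = 12/11
I = (+1)√(12/11/(4π)) = 0.29463840

0.294638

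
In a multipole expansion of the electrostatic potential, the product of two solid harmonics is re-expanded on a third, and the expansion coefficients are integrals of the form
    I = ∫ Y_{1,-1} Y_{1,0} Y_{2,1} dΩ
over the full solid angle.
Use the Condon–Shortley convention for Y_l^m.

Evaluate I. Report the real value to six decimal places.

Checks pass: Σm=0; 4 even; l₃=2∈[0,2].
(2·1+1)(2·1+1)(2·2+1) = 45
Δ: 0! 2! 2! / 5! → 1/30
sum: t=0:+1/1 = 1/1
3j²(1 1 2; 0 0 0) = Δ·Π!·Σ² = 2/15  (sign +1)
sum: t=0:+1/2 = 1/2
3j²(1 1 2; -1 0 1) = Δ·Π!·Σ² = 1/10  (sign -1)
combine: 4πI² = 45·2/15·1/10 = 3/5
take √, sign -1: I = -0.21850969

-0.218510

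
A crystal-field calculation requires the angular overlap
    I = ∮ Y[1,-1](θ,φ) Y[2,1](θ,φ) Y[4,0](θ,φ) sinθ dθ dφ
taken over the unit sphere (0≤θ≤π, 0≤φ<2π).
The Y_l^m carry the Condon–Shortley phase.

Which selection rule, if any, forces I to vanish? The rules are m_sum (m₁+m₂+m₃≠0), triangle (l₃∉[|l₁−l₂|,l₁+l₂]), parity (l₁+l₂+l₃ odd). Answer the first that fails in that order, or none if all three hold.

azimuthal sum: -1 + 1 + 0 = 0  ✓
1 ≤ 4 ≤ 3 (triangle on l)  ✗
L = 1 + 2 + 4 = 7 (odd)

triangle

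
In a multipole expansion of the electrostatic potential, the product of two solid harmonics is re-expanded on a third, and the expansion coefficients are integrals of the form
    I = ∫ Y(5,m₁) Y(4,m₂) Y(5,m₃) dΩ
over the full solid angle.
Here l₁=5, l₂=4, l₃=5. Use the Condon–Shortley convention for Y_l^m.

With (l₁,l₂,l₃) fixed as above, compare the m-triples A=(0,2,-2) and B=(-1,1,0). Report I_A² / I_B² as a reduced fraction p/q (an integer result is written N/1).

7/2

Shared (l₁,l₂,l₃)=(5,4,5): N and (l;000)² cancel in I_A²/I_B².
A: Δ = 4!·6!·4!/15! = 1/3153150; Racah Σ t=2..4: t=2:+1/3456 t=3:−1/1728 t=4:+1/11520 = -7/34560; ⇒ 3j(5 4 5; 0 2 -2)² = 7/858, sgn +1
B: Δ = 4!·6!·4!/15! = 1/3153150; Racah Σ t=1..4: t=1:−1/17280 t=2:+1/1152 t=3:−1/864 t=4:+1/6912 = -7/34560; ⇒ 3j(5 4 5; -1 1 0)² = 1/429, sgn +1
I_A²/I_B² = (7/858)/(1/429) = 7/2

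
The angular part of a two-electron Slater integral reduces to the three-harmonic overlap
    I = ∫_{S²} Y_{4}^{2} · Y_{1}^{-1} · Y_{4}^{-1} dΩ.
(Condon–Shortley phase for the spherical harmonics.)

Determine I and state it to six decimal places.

0.000000

Σlᵢ=9 odd — θ-integrand is odd under cosθ→−cosθ; I=0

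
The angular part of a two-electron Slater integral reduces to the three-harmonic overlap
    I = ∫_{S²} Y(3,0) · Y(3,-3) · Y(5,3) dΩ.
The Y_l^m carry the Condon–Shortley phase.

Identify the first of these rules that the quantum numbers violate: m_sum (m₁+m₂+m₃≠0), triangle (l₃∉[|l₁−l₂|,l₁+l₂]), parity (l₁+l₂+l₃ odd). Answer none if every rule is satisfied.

parity

Σmᵢ = 0  ✓
l₃∈[|l₁−l₂|,l₁+l₂]=[0,6], have l₃=5  ✓
Σlᵢ = 11 ⇒ odd  ✗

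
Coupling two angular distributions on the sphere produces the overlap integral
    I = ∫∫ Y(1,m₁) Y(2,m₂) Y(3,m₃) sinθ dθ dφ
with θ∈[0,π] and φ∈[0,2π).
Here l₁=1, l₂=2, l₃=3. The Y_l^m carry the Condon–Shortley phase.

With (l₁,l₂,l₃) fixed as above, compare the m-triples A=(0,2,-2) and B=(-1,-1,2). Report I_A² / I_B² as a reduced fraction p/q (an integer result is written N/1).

1/2

Same 1,2,3: normalisation and zero-m 3j drop out of the ratio.
A: Δ: 0! 2! 4! / 7! → 1/105; sum: t=0:+1/24 = 1/24; 3j²(1 2 3; 0 2 -2) = Δ·Π!·Σ² = 1/21  (sign -1)
B: Δ: 0! 2! 4! / 7! → 1/105; sum: t=0:+1/12 = 1/12; 3j²(1 2 3; -1 -1 2) = Δ·Π!·Σ² = 2/21  (sign -1)
I_A²/I_B² = (1/21)/(2/21) = 1/2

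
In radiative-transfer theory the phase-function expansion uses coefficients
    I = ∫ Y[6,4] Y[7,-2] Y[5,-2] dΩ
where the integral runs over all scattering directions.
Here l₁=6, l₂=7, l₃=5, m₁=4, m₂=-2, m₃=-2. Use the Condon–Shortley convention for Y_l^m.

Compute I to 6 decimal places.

Checks pass: Σm=0; 18 even; l₃=5∈[1,13].
(2·6+1)(2·7+1)(2·5+1) = 2145
Δ: 8! 4! 6! / 19! → 1/174594420
sum: t=2:+1/4147200 t=3:−1/207360 t=4:+1/82944 t=5:−1/207360 t=6:+1/4147200 = 1/345600
3j²(6 7 5; 0 0 0) = Δ·Π!·Σ² = 420/46189  (sign -1)
sum: t=0:+1/19353600 t=1:−1/1451520 t=2:+1/1244160 = 29/174182400
3j²(6 7 5; 4 -2 -2) = Δ·Π!·Σ² = 841/554268  (sign -1)
combine: 4πI² = 2145·420/46189·841/554268 = 441525/14919047
take √, sign +1: I = 0.04852909

0.048529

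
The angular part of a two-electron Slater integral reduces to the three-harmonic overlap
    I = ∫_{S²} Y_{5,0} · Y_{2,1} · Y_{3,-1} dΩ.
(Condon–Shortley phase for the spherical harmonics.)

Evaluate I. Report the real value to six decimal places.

Rules hold: Σm=0, L=10 even, 3≤3≤7.
N = 11·5·7 = 385
Δ = 4!·6!·0!/11! = 1/2310
Racah Σ t=2..2: t=2:+1/144 = 1/144
⇒ 3j(5 2 3; 0 0 0)² = 10/231, sgn -1
Racah Σ t=3..3: t=3:−1/288 = -1/288
⇒ 3j(5 2 3; 0 1 -1)² = 5/231, sgn -1
4πI² = N·(3j₀)²·(3jₘ)² = 250/693
I = +1·√(0.36075/4π) = 0.16943318

0.169433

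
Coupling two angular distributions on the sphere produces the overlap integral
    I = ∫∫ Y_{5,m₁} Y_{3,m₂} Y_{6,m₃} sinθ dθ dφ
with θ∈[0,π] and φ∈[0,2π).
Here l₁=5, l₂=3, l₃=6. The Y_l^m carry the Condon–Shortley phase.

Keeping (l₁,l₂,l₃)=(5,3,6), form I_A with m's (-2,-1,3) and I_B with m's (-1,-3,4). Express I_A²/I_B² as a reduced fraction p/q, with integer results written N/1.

Same 5,3,6: normalisation and zero-m 3j drop out of the ratio.
A: Δ: 2! 8! 4! / 15! → 1/675675; sum: t=0:+1/40320 t=1:−1/8640 t=2:+1/34560 = -1/16128; 3j²(5 3 6; -2 -1 3) = Δ·Π!·Σ² = 18/1001  (sign +1)
B: Δ: 2! 8! 4! / 15! → 1/675675; sum: t=0:+1/69120 = 1/69120; 3j²(5 3 6; -1 -3 4) = Δ·Π!·Σ² = 4/143  (sign +1)
I_A²/I_B² = (18/1001)/(4/143) = 9/14

9/14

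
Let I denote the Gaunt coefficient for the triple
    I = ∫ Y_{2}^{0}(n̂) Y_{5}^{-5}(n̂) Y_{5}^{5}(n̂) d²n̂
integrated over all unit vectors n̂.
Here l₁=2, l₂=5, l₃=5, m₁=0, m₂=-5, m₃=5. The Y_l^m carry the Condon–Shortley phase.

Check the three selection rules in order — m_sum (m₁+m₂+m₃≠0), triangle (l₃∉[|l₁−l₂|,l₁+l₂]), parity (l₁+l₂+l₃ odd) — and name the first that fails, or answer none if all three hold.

Σmᵢ = 0  ✓
l₃∈[|l₁−l₂|,l₁+l₂]=[3,7], have l₃=5  ✓
Σlᵢ = 12 ⇒ even  ✓

none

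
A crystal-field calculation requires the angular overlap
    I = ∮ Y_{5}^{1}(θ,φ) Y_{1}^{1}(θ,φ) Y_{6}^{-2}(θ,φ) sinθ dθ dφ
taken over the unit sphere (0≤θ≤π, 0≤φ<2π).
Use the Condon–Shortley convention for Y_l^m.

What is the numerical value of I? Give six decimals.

0.216205

Rules hold: Σm=0, L=12 even, 4≤6≤6.
N = 11·3·13 = 429
Δ = 0!·10!·2!/13! = 1/858
Racah Σ t=0..0: t=0:+1/14400 = 1/14400
⇒ 3j(5 1 6; 0 0 0)² = 6/143, sgn +1
Racah Σ t=0..0: t=0:+1/34560 = 1/34560
⇒ 3j(5 1 6; 1 1 -2)² = 14/429, sgn +1
4πI² = N·(3j₀)²·(3jₘ)² = 84/143
I = +1·√(0.587413/4π) = 0.21620548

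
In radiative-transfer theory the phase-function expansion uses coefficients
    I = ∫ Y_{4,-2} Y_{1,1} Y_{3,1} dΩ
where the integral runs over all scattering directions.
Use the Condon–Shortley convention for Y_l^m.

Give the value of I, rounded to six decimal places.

m-sum 0 ✓  L=8 even ✓  3≤3≤5 ✓
Π(2lᵢ+1) = 9×3×7 = 189
triangle coeff Δ(4,1,3) = 1/252
Σ_t [1,1]: t=1:−1/36 = -1/36
(3j)²=4/63 [(4 1 3; 0 0 0)], sign=+1
Σ_t [2,2]: t=2:+1/96 = 1/96
(3j)²=5/84 [(4 1 3; -2 1 1)], sign=+1
⇒ 4πI² = 5/7
I = (+1)√(5/7/(4π)) = 0.23841361

0.238414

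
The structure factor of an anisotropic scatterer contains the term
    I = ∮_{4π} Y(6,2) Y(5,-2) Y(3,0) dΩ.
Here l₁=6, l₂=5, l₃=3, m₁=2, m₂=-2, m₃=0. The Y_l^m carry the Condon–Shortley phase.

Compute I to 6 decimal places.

Rules hold: Σm=0, L=14 even, 1≤3≤11.
N = 13·11·7 = 1001
Δ = 8!·4!·2!/15! = 1/675675
Racah Σ t=3..5: t=3:−1/8640 t=4:+1/2304 t=5:−1/8640 = 7/34560
⇒ 3j(6 5 3; 0 0 0)² = 7/429, sgn -1
Racah Σ t=1..3: t=1:−1/60480 t=2:+1/5760 t=3:−1/8640 = 1/24192
⇒ 3j(6 5 3; 2 -2 0)² = 8/3003, sgn -1
4πI² = N·(3j₀)²·(3jₘ)² = 56/1287
I = +1·√(0.043512/4π) = 0.05884368

0.058844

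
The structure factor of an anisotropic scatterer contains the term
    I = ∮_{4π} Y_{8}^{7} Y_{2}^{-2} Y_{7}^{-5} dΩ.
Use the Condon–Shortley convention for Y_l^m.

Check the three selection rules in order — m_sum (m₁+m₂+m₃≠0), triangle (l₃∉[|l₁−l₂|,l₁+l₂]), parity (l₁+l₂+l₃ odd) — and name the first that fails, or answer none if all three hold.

parity

azimuthal sum: 7 − 2 − 5 = 0  ✓
6 ≤ 7 ≤ 10 (triangle on l)  ✓
L = 8 + 2 + 7 = 17 (odd)  ✗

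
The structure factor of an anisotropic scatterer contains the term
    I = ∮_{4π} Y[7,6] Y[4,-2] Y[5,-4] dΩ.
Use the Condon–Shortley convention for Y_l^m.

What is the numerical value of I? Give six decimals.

0.061746

Checks pass: Σm=0; 16 even; l₃=5∈[3,11].
(2·7+1)(2·4+1)(2·5+1) = 1485
Δ: 6! 8! 2! / 17! → 1/6126120
sum: t=2:+1/69120 t=3:−1/20736 t=4:+1/69120 = -1/51840
3j²(7 4 5; 0 0 0) = Δ·Π!·Σ² = 280/21879  (sign +1)
sum: t=0:+1/7257600 t=1:−1/4838400 = -1/14515200
3j²(7 4 5; 6 -2 -4) = Δ·Π!·Σ² = 3/1190  (sign +1)
combine: 4πI² = 1485·280/21879·3/1190 = 180/3757
take √, sign +1: I = 0.06174627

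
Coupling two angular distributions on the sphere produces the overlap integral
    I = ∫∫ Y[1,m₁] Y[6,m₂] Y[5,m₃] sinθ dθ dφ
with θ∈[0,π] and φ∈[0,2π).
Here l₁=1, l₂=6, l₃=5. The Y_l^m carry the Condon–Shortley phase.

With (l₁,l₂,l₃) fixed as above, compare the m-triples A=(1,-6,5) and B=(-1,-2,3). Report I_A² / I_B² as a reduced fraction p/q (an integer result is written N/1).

Same 1,6,5: normalisation and zero-m 3j drop out of the ratio.
A: Δ: 2! 0! 10! / 13! → 1/858; sum: t=0:+1/7257600 = 1/7257600; 3j²(1 6 5; 1 -6 5) = Δ·Π!·Σ² = 1/13  (sign +1)
B: Δ: 2! 0! 10! / 13! → 1/858; sum: t=2:+1/161280 = 1/161280; 3j²(1 6 5; -1 -2 3) = Δ·Π!·Σ² = 1/143  (sign +1)
I_A²/I_B² = (1/13)/(1/143) = 11/1

11/1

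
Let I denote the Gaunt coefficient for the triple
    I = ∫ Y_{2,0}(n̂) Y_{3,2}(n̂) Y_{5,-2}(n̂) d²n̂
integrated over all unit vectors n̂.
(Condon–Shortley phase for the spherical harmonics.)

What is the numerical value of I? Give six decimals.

m-sum 0 ✓  L=10 even ✓  1≤5≤5 ✓
Π(2lᵢ+1) = 5×7×11 = 385
triangle coeff Δ(2,3,5) = 1/2310
Σ_t [0,0]: t=0:+1/144 = 1/144
(3j)²=10/231 [(2 3 5; 0 0 0)], sign=-1
Σ_t [0,0]: t=0:+1/480 = 1/480
(3j)²=3/110 [(2 3 5; 0 2 -2)], sign=-1
⇒ 4πI² = 5/11
I = (+1)√(5/11/(4π)) = 0.19018827

0.190188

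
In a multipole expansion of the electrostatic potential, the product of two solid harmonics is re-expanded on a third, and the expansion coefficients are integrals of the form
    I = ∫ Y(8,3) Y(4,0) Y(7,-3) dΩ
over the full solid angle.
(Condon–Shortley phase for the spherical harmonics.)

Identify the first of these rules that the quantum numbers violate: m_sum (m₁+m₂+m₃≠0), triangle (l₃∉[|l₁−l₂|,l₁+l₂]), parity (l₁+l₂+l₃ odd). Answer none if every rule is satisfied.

azimuthal sum: 3 + 0 − 3 = 0  ✓
4 ≤ 7 ≤ 12 (triangle on l)  ✓
L = 8 + 4 + 7 = 19 (odd)  ✗

parity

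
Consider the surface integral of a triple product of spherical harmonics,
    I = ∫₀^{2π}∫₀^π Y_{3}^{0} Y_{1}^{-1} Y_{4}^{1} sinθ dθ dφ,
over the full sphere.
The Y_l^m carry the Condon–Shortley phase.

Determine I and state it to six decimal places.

-0.194664

Checks pass: Σm=0; 8 even; l₃=4∈[2,4].
(2·3+1)(2·1+1)(2·4+1) = 189
Δ: 0! 6! 2! / 9! → 1/252
sum: t=0:+1/36 = 1/36
3j²(3 1 4; 0 0 0) = Δ·Π!·Σ² = 4/63  (sign +1)
sum: t=0:+1/72 = 1/72
3j²(3 1 4; 0 -1 1) = Δ·Π!·Σ² = 5/126  (sign -1)
combine: 4πI² = 189·4/63·5/126 = 10/21
take √, sign -1: I = -0.19466390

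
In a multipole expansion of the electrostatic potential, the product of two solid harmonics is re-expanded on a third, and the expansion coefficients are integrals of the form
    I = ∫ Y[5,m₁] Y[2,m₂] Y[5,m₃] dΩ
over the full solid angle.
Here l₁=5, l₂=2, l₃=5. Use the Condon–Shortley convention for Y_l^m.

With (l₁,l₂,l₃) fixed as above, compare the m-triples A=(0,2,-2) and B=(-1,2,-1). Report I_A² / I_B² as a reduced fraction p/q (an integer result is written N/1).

14/15

l's match ⇒ only the (l;m) 3-j factors differ between A and B.
A: triangle coeff Δ(5,2,5) = 1/38610; Σ_t [2,2]: t=2:+1/2880 = 1/2880; (3j)²=14/429 [(5 2 5; 0 2 -2)], sign=-1
B: triangle coeff Δ(5,2,5) = 1/38610; Σ_t [2,2]: t=2:+1/2304 = 1/2304; (3j)²=5/143 [(5 2 5; -1 2 -1)], sign=+1
I_A²/I_B² = (14/429)/(5/143) = 14/15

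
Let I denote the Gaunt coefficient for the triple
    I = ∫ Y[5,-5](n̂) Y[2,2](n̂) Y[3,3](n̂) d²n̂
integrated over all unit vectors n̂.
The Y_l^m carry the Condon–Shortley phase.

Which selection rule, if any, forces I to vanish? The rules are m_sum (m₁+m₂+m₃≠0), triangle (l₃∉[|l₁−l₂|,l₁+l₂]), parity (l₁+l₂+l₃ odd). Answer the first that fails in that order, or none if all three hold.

azimuthal sum: -5 + 2 + 3 = 0  ✓
3 ≤ 3 ≤ 7 (triangle on l)  ✓
L = 5 + 2 + 3 = 10 (even)  ✓

none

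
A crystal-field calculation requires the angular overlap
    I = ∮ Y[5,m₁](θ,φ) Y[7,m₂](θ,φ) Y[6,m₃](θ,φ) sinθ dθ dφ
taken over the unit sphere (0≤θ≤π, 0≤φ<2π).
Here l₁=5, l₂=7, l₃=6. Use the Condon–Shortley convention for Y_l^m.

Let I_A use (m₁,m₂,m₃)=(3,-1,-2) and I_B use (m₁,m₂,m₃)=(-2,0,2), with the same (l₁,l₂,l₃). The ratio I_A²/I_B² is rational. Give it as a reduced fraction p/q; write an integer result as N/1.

Same 5,7,6: normalisation and zero-m 3j drop out of the ratio.
A: Δ: 6! 4! 8! / 19! → 1/174594420; sum: t=0:+1/4147200 t=1:−1/518400 t=2:+1/663552 = -1/5529600; 3j²(5 7 6; 3 -1 -2) = Δ·Π!·Σ² = 98/230945  (sign -1)
B: Δ: 6! 4! 8! / 19! → 1/174594420; sum: t=3:−1/497664 t=4:+1/207360 t=5:−1/691200 t=6:+1/21772800 = 41/29030400; 3j²(5 7 6; -2 0 2) = Δ·Π!·Σ² = 11767/1385670  (sign +1)
I_A²/I_B² = (98/230945)/(11767/1385670) = 84/1681

84/1681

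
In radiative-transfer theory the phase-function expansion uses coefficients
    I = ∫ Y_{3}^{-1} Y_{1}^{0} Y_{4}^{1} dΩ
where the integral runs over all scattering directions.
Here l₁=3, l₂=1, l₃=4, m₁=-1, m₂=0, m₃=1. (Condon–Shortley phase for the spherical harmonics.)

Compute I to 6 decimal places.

m-sum 0 ✓  L=8 even ✓  2≤4≤4 ✓
Π(2lᵢ+1) = 7×3×9 = 189
triangle coeff Δ(3,1,4) = 1/252
Σ_t [0,0]: t=0:+1/36 = 1/36
(3j)²=4/63 [(3 1 4; 0 0 0)], sign=+1
Σ_t [0,0]: t=0:+1/48 = 1/48
(3j)²=5/84 [(3 1 4; -1 0 1)], sign=-1
⇒ 4πI² = 5/7
I = (-1)√(5/7/(4π)) = -0.23841361

-0.238414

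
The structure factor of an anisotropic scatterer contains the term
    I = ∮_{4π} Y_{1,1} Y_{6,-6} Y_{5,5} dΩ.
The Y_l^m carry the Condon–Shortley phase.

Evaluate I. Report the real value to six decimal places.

0.331940

Rules hold: Σm=0, L=12 even, 5≤5≤7.
N = 3·13·11 = 429
Δ = 2!·0!·10!/13! = 1/858
Racah Σ t=1..1: t=1:−1/14400 = -1/14400
⇒ 3j(1 6 5; 0 0 0)² = 6/143, sgn +1
Racah Σ t=0..0: t=0:+1/7257600 = 1/7257600
⇒ 3j(1 6 5; 1 -6 5)² = 1/13, sgn +1
4πI² = N·(3j₀)²·(3jₘ)² = 18/13
I = +1·√(1.38462/4π) = 0.33194004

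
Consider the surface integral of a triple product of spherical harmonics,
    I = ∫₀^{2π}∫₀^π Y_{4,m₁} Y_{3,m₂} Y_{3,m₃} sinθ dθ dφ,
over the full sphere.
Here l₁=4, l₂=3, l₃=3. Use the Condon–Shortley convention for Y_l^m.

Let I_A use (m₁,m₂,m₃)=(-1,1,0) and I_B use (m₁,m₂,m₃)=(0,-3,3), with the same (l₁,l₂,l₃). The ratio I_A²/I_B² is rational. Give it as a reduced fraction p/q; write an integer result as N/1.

Shared (l₁,l₂,l₃)=(4,3,3): N and (l;000)² cancel in I_A²/I_B².
A: Δ = 4!·4!·2!/11! = 1/34650; Racah Σ t=2..4: t=2:+1/48 t=3:−1/24 t=4:+1/288 = -5/288; ⇒ 3j(4 3 3; -1 1 0)² = 5/462, sgn +1
B: Δ = 4!·4!·2!/11! = 1/34650; Racah Σ t=0..0: t=0:+1/1152 = 1/1152; ⇒ 3j(4 3 3; 0 -3 3)² = 1/154, sgn +1
I_A²/I_B² = (5/462)/(1/154) = 5/3

5/3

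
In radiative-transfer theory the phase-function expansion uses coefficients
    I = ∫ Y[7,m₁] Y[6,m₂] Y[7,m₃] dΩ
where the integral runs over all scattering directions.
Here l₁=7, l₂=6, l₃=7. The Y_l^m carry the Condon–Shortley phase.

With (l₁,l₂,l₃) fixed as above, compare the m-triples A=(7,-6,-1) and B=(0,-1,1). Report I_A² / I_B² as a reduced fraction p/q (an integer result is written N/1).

1573/1875

Same 7,6,7: normalisation and zero-m 3j drop out of the ratio.
A: Δ: 6! 8! 6! / 21! → 1/2444321880; sum: t=0:+1/20901888000 = 1/20901888000; 3j²(7 6 7; 7 -6 -1) = Δ·Π!·Σ² = 11/9690  (sign +1)
B: Δ: 6! 8! 6! / 21! → 1/2444321880; sum: t=0:+1/435456000 t=1:−1/8294400 t=2:+1/1244160 t=3:−1/995328 t=4:+1/4147200 t=5:−1/124416000 = -1/11612160; 3j²(7 6 7; 0 -1 1) = Δ·Π!·Σ² = 125/92378  (sign -1)
I_A²/I_B² = (11/9690)/(125/92378) = 1573/1875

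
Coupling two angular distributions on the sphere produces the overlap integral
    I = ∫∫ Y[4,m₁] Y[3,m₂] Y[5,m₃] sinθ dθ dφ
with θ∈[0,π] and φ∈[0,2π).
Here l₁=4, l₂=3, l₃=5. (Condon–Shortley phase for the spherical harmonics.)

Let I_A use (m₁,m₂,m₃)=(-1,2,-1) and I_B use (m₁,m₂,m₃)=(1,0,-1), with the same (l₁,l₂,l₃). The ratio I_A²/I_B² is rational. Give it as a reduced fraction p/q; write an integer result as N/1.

Same 4,3,5: normalisation and zero-m 3j drop out of the ratio.
A: Δ: 2! 6! 4! / 13! → 1/180180; sum: t=1:−1/1152 t=2:+1/432 = 5/3456; 3j²(4 3 5; -1 2 -1) = Δ·Π!·Σ² = 625/36036  (sign +1)
B: Δ: 2! 6! 4! / 13! → 1/180180; sum: t=0:+1/432 t=1:−1/192 t=2:+1/1440 = -19/8640; 3j²(4 3 5; 1 0 -1) = Δ·Π!·Σ² = 361/30030  (sign -1)
I_A²/I_B² = (625/36036)/(361/30030) = 3125/2166

3125/2166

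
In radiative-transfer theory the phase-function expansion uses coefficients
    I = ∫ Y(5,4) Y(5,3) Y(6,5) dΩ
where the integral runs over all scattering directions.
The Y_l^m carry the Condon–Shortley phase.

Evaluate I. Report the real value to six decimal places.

Σmᵢ = 12 ≠ 0, so the φ-integral vanishes; I = 0

0.000000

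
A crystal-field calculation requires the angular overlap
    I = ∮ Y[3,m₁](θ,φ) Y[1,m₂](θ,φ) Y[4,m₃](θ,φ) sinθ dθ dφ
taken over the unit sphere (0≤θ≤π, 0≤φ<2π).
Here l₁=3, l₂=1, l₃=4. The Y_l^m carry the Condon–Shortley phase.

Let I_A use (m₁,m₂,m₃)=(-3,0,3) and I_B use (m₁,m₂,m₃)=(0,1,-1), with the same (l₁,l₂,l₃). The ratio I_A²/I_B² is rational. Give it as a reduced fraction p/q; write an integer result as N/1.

7/10

Same 3,1,4: normalisation and zero-m 3j drop out of the ratio.
A: Δ: 0! 6! 2! / 9! → 1/252; sum: t=0:+1/720 = 1/720; 3j²(3 1 4; -3 0 3) = Δ·Π!·Σ² = 1/36  (sign -1)
B: Δ: 0! 6! 2! / 9! → 1/252; sum: t=0:+1/72 = 1/72; 3j²(3 1 4; 0 1 -1) = Δ·Π!·Σ² = 5/126  (sign -1)
I_A²/I_B² = (1/36)/(5/126) = 7/10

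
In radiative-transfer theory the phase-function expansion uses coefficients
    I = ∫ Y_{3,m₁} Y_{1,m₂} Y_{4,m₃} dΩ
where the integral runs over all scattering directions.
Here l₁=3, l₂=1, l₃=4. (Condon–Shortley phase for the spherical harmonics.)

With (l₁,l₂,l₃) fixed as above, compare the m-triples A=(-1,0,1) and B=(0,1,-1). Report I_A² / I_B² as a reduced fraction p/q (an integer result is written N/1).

3/2

Same 3,1,4: normalisation and zero-m 3j drop out of the ratio.
A: Δ: 0! 6! 2! / 9! → 1/252; sum: t=0:+1/48 = 1/48; 3j²(3 1 4; -1 0 1) = Δ·Π!·Σ² = 5/84  (sign -1)
B: Δ: 0! 6! 2! / 9! → 1/252; sum: t=0:+1/72 = 1/72; 3j²(3 1 4; 0 1 -1) = Δ·Π!·Σ² = 5/126  (sign -1)
I_A²/I_B² = (5/84)/(5/126) = 3/2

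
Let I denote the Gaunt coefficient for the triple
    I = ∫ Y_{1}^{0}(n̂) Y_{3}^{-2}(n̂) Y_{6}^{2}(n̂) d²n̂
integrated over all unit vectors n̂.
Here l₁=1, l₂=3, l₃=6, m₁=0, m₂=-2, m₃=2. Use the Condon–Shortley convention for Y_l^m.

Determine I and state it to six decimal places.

l₃=6 ∉ [2,4] — triangle fails ⇒ I = 0

0.000000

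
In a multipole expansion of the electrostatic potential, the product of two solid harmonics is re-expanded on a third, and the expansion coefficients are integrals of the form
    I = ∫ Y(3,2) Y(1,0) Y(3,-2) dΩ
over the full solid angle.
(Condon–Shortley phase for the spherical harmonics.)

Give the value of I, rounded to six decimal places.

L=7 odd ⇒ parity kills the (l;000) factor ⇒ I = 0

0.000000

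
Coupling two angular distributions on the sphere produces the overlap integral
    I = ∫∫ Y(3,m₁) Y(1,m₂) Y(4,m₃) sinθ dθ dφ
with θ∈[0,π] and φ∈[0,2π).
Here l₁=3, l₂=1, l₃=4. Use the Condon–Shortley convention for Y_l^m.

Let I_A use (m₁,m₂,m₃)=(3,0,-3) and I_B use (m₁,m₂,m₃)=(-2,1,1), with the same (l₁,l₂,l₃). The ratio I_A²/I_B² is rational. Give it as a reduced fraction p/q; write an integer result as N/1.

7/3

Shared (l₁,l₂,l₃)=(3,1,4): N and (l;000)² cancel in I_A²/I_B².
A: Δ = 0!·6!·2!/9! = 1/252; Racah Σ t=0..0: t=0:+1/720 = 1/720; ⇒ 3j(3 1 4; 3 0 -3)² = 1/36, sgn -1
B: Δ = 0!·6!·2!/9! = 1/252; Racah Σ t=0..0: t=0:+1/240 = 1/240; ⇒ 3j(3 1 4; -2 1 1)² = 1/84, sgn -1
I_A²/I_B² = (1/36)/(1/84) = 7/3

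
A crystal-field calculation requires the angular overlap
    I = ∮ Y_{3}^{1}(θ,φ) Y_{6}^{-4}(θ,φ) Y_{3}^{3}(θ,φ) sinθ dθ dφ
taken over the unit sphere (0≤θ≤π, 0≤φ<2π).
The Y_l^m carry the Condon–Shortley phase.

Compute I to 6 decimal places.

Rules hold: Σm=0, L=12 even, 3≤3≤9.
N = 7·13·7 = 637
Δ = 6!·0!·6!/13! = 1/12012
Racah Σ t=3..3: t=3:−1/1296 = -1/1296
⇒ 3j(3 6 3; 0 0 0)² = 100/3003, sgn +1
Racah Σ t=2..2: t=2:+1/34560 = 1/34560
⇒ 3j(3 6 3; 1 -4 3)² = 5/286, sgn +1
4πI² = N·(3j₀)²·(3jₘ)² = 1750/4719
I = +1·√(0.370841/4π) = 0.17178653

0.171787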